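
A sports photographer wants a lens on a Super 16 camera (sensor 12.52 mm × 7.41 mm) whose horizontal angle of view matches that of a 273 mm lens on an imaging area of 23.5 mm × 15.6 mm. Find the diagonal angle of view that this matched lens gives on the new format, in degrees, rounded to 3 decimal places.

5.726°

Equal horizontal AOV ⇒ f₂ = f₁ · 12.52/23.5 = 273 × 0.53277 ≈ 145.4451 mm.
Sensor diagonal = √(12.52² + 7.41²) = √211.6585 ≈ 14.5485 mm.
Diagonal AOV on the new format = 2·arctan(14.5485 / (2 × 145.4451)) = 2·arctan(0.05001) ≈ 5.7264°.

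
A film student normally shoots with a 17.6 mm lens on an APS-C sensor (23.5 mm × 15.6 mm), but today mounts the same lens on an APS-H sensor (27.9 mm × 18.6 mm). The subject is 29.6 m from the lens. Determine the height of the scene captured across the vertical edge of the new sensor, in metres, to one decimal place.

The focal length stays 17.6 mm; the relevant sensor dimension is now h = 18.6 mm. Object distance dₒ = 29.6 m = 29600 mm.
Thin-lens field height W = h·(dₒ − f)/f = 18.6 × (29600 − 17.6)/17.6 ≈ 31263.218 mm = 31.2632 m.

31.3 m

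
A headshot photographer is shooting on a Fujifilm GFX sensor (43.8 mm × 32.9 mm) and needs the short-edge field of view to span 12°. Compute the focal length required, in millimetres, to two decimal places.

156.51 mm

From α = 2·arctan(h/2f) we get f = h / (2·tan(α/2)).
With h = 32.9 mm and α/2 = 6°, tan(α/2) ≈ 0.10510, so f ≈ 32.9 / 0.21021 ≈ 156.5113 mm.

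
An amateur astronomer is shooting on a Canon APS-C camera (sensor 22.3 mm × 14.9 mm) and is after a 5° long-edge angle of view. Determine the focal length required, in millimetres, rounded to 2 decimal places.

From α = 2·arctan(w/2f) we get f = w / (2·tan(α/2)).
With w = 22.3 mm and α/2 = 2.5°, tan(α/2) ≈ 0.04366, so f ≈ 22.3 / 0.08732 ≈ 255.3770 mm.

255.38 mm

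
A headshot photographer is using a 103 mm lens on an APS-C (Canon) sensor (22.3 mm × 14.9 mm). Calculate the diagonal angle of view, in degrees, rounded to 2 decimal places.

14.84°

Sensor diagonal = √(22.3² + 14.9²) = √719.3000 ≈ 26.8198 mm.
Angle of view α = 2·arctan(d/2f) with d = 26.8198 mm and f = 103 mm.
d/2f = 0.13019; arctan(0.13019) ≈ 7.4178°, so α ≈ 14.8356°.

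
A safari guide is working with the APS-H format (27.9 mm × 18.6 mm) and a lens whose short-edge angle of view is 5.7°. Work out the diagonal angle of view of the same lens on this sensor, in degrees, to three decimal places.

10.257°

From the short-edge AOV: f = 18.6 / (2·tan(2.85°)) = 18.6 / 0.09957 ≈ 186.8109 mm.
Sensor diagonal = √(27.9² + 18.6²) = √1124.3700 ≈ 33.5316 mm.
Diagonal AOV = 2·arctan(33.5316 / (2 × 186.8109)) = 2·arctan(0.08975) ≈ 10.2568°.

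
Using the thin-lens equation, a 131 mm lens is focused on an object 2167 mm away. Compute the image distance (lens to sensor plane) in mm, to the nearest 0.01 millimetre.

1/dᵢ = 1/f − 1/dₒ = 1/131 − 1/2167 = 0.0071721 mm⁻¹.
dᵢ = 1/0.0071721 ≈ 139.4288 mm.

139.43 mm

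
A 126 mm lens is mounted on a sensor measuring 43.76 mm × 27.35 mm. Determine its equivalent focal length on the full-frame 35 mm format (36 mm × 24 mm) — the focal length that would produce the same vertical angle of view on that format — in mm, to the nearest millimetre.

Equal angle of view means equal height/f ratio, so f₂ = f₁ · (height₂/height₁) = 126 × 24/27.35.
f₂ = 126 × 0.87751 ≈ 110.567 mm.

111 mm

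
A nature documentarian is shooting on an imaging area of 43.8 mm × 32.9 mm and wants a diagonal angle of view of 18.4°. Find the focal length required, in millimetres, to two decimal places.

Sensor diagonal = √(43.8² + 32.9²) = √3000.8500 ≈ 54.7800 mm.
From α = 2·arctan(d/2f) we get f = d / (2·tan(α/2)).
With d = 54.7800 mm and α/2 = 9.2°, tan(α/2) ≈ 0.16196, so f ≈ 54.7800 / 0.32393 ≈ 169.1110 mm.

169.11 mm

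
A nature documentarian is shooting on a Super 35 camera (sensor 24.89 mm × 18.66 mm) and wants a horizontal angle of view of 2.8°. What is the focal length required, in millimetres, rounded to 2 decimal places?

509.22 mm

From α = 2·arctan(w/2f) we get f = w / (2·tan(α/2)).
With w = 24.89 mm and α/2 = 1.4°, tan(α/2) ≈ 0.02444, so f ≈ 24.89 / 0.04888 ≈ 509.2172 mm.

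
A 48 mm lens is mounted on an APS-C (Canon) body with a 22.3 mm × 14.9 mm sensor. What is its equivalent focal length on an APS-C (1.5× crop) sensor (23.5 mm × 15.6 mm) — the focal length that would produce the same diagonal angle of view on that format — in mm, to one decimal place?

50.5 mm

Sensor diagonal = √(22.3² + 14.9²) = √719.3000 ≈ 26.8198 mm.
Sensor diagonal = √(23.5² + 15.6²) = √795.6100 ≈ 28.2066 mm.
Equal angle of view means equal diagonal/f ratio, so f₂ = f₁ · (diagonal₂/diagonal₁) = 48 × 28.2066/26.8198.
f₂ = 48 × 1.05171 ≈ 50.482 mm.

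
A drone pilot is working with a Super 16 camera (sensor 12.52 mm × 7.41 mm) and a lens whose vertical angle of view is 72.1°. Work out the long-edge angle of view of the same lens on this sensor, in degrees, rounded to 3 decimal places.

From the vertical AOV: f = 7.41 / (2·tan(36.05°)) = 7.41 / 1.45575 ≈ 5.0901 mm.
Long-edge AOV = 2·arctan(12.52 / (2 × 5.0901)) = 2·arctan(1.22983) ≈ 101.7693°.

101.769°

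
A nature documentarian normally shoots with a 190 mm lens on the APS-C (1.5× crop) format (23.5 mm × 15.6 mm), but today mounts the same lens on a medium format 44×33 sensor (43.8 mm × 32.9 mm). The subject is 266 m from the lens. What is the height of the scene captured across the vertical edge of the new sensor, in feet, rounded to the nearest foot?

151 ft

The focal length stays 190 mm; the relevant sensor dimension is now h = 32.9 mm. Object distance dₒ = 266 m = 266000 mm.
Thin-lens field height W = h·(dₒ − f)/f = 32.9 × (266000 − 190)/190 ≈ 46027.100 mm = 46027.100/304.8 ft = 151.008 ft.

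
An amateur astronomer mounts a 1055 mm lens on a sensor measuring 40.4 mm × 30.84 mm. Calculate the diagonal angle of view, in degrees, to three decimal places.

Sensor diagonal = √(40.4² + 30.84²) = √2583.2656 ≈ 50.8258 mm.
Angle of view α = 2·arctan(d/2f) with d = 50.8258 mm and f = 1055 mm.
d/2f = 0.02409; arctan(0.02409) ≈ 1.3799°, so α ≈ 2.7598°.

2.760°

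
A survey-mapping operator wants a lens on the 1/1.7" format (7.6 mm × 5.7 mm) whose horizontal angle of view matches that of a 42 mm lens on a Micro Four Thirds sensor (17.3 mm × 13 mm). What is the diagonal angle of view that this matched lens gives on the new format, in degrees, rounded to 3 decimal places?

28.874°

Equal horizontal AOV ⇒ f₂ = f₁ · 7.6/17.3 = 42 × 0.43931 ≈ 18.4509 mm.
Sensor diagonal = √(7.6² + 5.7²) = √90.2500 ≈ 9.5000 mm.
Diagonal AOV on the new format = 2·arctan(9.5000 / (2 × 18.4509)) = 2·arctan(0.25744) ≈ 28.8735°.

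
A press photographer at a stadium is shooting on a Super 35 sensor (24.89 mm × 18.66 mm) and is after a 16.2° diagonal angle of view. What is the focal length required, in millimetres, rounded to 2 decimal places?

109.29 mm

Sensor diagonal = √(24.89² + 18.66²) = √967.7077 ≈ 31.1080 mm.
From α = 2·arctan(d/2f) we get f = d / (2·tan(α/2)).
With d = 31.1080 mm and α/2 = 8.1°, tan(α/2) ≈ 0.14232, so f ≈ 31.1080 / 0.28464 ≈ 109.2881 mm.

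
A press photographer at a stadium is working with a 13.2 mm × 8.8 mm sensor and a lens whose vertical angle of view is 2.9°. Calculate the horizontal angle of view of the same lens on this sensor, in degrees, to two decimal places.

From the vertical AOV: f = 8.8 / (2·tan(1.45°)) = 8.8 / 0.05063 ≈ 173.8259 mm.
Horizontal AOV = 2·arctan(13.2 / (2 × 173.8259)) = 2·arctan(0.03797) ≈ 4.3488°.

4.35°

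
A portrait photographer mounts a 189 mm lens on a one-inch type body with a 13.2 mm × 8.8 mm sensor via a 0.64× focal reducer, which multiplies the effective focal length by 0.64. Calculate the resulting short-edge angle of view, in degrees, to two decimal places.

Effective focal length f = 189 × 0.64 = 120.96 mm.
α = 2·arctan(8.8 / (2 × 120.96)) = 2·arctan(0.03638) ≈ 4.1665°.

4.17°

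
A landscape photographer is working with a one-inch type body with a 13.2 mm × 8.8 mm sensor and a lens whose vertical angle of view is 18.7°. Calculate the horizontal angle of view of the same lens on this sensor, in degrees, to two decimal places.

27.75°

From the vertical AOV: f = 8.8 / (2·tan(9.35°)) = 8.8 / 0.32930 ≈ 26.7230 mm.
Horizontal AOV = 2·arctan(13.2 / (2 × 26.7230)) = 2·arctan(0.24698) ≈ 27.7464°.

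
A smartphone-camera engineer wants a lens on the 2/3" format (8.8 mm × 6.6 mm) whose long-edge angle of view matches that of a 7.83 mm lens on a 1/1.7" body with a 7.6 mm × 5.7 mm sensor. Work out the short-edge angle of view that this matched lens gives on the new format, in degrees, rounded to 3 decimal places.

40.001°

Equal long-edge AOV ⇒ f₂ = f₁ · 8.8/7.6 = 7.83 × 1.15789 ≈ 9.0663 mm.
Short-edge AOV on the new format = 2·arctan(6.6 / (2 × 9.0663)) = 2·arctan(0.36398) ≈ 40.0015°.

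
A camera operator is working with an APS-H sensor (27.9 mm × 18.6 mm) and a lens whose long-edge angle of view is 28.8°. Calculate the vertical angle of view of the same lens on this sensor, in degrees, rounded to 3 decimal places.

19.426°

From the long-edge AOV: f = 27.9 / (2·tan(14.4°)) = 27.9 / 0.51351 ≈ 54.3317 mm.
Vertical AOV = 2·arctan(18.6 / (2 × 54.3317)) = 2·arctan(0.17117) ≈ 19.4265°.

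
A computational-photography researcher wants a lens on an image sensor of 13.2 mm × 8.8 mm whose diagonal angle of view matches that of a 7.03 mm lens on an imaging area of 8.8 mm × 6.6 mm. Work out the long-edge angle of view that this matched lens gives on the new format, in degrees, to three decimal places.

66.125°

Sensor diagonal = √(8.8² + 6.6²) = √121.0000 ≈ 11.0000 mm.
Sensor diagonal = √(13.2² + 8.8²) = √251.6800 ≈ 15.8644 mm.
Equal diagonal AOV ⇒ f₂ = f₁ · 15.8644/11.0000 = 7.03 × 1.44222 ≈ 10.1388 mm.
Long-edge AOV on the new format = 2·arctan(13.2 / (2 × 10.1388)) = 2·arctan(0.65096) ≈ 66.1254°.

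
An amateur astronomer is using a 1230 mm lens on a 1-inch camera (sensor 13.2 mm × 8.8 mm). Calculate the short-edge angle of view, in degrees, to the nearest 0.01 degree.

Angle of view α = 2·arctan(h/2f) with h = 8.8 mm and f = 1230 mm.
h/2f = 0.00358; arctan(0.00358) ≈ 0.2050°, so α ≈ 0.4099°.

0.41°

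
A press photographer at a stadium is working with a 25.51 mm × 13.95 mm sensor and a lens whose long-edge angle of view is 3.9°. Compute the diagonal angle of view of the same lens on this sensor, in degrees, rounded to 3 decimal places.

4.445°

From the long-edge AOV: f = 25.51 / (2·tan(1.95°)) = 25.51 / 0.06809 ≈ 374.6285 mm.
Sensor diagonal = √(25.51² + 13.95²) = √845.3626 ≈ 29.0751 mm.
Diagonal AOV = 2·arctan(29.0751 / (2 × 374.6285)) = 2·arctan(0.03881) ≈ 4.4445°.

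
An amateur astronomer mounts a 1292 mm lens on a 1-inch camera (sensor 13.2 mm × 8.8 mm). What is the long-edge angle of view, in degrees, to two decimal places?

Angle of view α = 2·arctan(w/2f) with w = 13.2 mm and f = 1292 mm.
w/2f = 0.00511; arctan(0.00511) ≈ 0.2927°, so α ≈ 0.5854°.

0.59°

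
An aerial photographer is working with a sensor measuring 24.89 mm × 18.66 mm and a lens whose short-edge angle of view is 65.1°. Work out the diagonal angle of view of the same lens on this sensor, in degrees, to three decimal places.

From the short-edge AOV: f = 18.66 / (2·tan(32.55°)) = 18.66 / 1.27660 ≈ 14.6170 mm.
Sensor diagonal = √(24.89² + 18.66²) = √967.7077 ≈ 31.1080 mm.
Diagonal AOV = 2·arctan(31.1080 / (2 × 14.6170)) = 2·arctan(1.06410) ≈ 93.5576°.

93.558°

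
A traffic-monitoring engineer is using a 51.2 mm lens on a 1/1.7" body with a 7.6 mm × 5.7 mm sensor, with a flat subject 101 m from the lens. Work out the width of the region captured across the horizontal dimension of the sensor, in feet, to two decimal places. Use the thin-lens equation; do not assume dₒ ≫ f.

dₒ: 101 m = 101000 mm.
Similar triangles through the lens centre give W/dₒ = w/dᵢ; with 1/f = 1/dₒ + 1/dᵢ this gives W = w·(dₒ − f)/f.
W = 7.6 mm × (101000 − 51.2) / 51.2 = 7.6 × 1971.6562 ≈ 14984.587 mm = 14984.587/304.8 ft = 49.162 ft.

49.16 ft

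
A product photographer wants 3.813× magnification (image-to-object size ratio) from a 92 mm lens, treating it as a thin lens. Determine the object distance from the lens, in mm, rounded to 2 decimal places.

116.13 mm

With m = dᵢ/dₒ and 1/f = 1/dₒ + 1/dᵢ, substituting dᵢ = m·dₒ gives 1/f = (1 + 1/m)/dₒ, hence dₒ = f·(1 + 1/m).
dₒ = 92 × (1 + 1/3.813) = 92 × 1.26226 ≈ 116.128 mm.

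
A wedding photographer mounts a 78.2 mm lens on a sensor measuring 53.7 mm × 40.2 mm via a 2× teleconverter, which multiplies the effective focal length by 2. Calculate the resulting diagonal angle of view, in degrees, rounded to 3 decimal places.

24.208°

Effective focal length f = 78.2 × 2 = 156.4 mm.
Sensor diagonal = √(53.7² + 40.2²) = √4499.7300 ≈ 67.0800 mm.
α = 2·arctan(67.080 / (2 × 156.4)) = 2·arctan(0.21445) ≈ 24.2075°.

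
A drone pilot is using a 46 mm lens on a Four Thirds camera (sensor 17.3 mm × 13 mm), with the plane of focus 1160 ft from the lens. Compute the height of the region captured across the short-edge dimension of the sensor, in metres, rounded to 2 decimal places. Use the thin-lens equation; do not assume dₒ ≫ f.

dₒ: 1160 ft × 304.8 mm/ft = 353567.99 mm.
Similar triangles through the lens centre give W/dₒ = h/dᵢ; with 1/f = 1/dₒ + 1/dᵢ this gives W = h·(dₒ − f)/f.
W = 13 mm × (353568 − 46) / 46 = 13 × 7685.2606 ≈ 99908.388 mm = 99.9084 m.

99.91 m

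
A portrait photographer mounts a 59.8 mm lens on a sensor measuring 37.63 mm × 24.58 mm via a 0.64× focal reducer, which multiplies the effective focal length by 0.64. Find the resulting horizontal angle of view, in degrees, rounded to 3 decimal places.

Effective focal length f = 59.8 × 0.64 = 38.272 mm.
α = 2·arctan(37.63 / (2 × 38.272)) = 2·arctan(0.49161) ≈ 52.3586°.

52.359°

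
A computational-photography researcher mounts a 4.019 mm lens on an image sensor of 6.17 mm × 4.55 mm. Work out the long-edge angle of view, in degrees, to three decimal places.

75.020°

Angle of view α = 2·arctan(w/2f) with w = 6.17 mm and f = 4.019 mm.
w/2f = 0.76760; arctan(0.76760) ≈ 37.5100°, so α ≈ 75.0200°.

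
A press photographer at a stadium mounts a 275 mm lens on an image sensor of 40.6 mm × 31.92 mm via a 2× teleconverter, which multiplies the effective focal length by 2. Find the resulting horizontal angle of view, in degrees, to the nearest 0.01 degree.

Effective focal length f = 275 × 2 = 550 mm.
α = 2·arctan(40.6 / (2 × 550)) = 2·arctan(0.03691) ≈ 4.2276°.

4.23°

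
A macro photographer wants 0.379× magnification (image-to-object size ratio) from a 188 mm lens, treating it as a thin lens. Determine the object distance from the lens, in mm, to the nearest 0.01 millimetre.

With m = dᵢ/dₒ and 1/f = 1/dₒ + 1/dᵢ, substituting dᵢ = m·dₒ gives 1/f = (1 + 1/m)/dₒ, hence dₒ = f·(1 + 1/m).
dₒ = 188 × (1 + 1/0.379) = 188 × 3.63852 ≈ 684.042 mm.

684.04 mm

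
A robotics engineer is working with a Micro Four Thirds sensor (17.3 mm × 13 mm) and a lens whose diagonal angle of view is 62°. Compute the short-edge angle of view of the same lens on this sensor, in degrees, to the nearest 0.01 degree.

39.70°

Sensor diagonal = √(17.3² + 13²) = √468.2900 ≈ 21.6400 mm.
From the diagonal AOV: f = 21.6400 / (2·tan(31°)) = 21.6400 / 1.20172 ≈ 18.0075 mm.
Short-edge AOV = 2·arctan(13 / (2 × 18.0075)) = 2·arctan(0.36096) ≈ 39.6952°.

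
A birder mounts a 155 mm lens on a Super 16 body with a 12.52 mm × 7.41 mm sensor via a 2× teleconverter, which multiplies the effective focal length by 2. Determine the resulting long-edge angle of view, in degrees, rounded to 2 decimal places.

Effective focal length f = 155 × 2 = 310 mm.
α = 2·arctan(12.52 / (2 × 310)) = 2·arctan(0.02019) ≈ 2.3137°.

2.31°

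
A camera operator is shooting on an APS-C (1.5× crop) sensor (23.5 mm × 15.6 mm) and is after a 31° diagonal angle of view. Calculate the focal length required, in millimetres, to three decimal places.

Sensor diagonal = √(23.5² + 15.6²) = √795.6100 ≈ 28.2066 mm.
From α = 2·arctan(d/2f) we get f = d / (2·tan(α/2)).
With d = 28.2066 mm and α/2 = 15.5°, tan(α/2) ≈ 0.27732, so f ≈ 28.2066 / 0.55465 ≈ 50.8548 mm.

50.855 mm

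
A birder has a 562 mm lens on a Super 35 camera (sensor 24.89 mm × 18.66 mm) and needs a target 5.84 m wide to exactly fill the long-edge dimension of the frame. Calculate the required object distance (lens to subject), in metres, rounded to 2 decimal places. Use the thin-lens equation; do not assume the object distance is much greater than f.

W: 5.84 m = 5840 mm.
Magnification m = w/W = dᵢ/dₒ; combined with 1/f = 1/dₒ + 1/dᵢ this gives dₒ = f·(1 + W/w).
dₒ = 562 mm × (1 + 5840/24.89) = 562 × 235.6324 ≈ 132425.399 mm = 132.425 m.

132.43 m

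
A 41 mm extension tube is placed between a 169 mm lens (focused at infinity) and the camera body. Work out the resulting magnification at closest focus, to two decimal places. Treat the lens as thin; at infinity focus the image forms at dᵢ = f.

0.24×

The tube moves the image plane from f to f + e, so dᵢ = 169 + 41 = 210 mm. Focus is achieved when 1/f = 1/dₒ + 1/dᵢ, giving dₒ = 1/(1/f − 1/(f+e)).
Magnification m = dᵢ/dₒ = (f+e)·(1/f − 1/(f+e)) = e/f = 41/169 ≈ 0.2426.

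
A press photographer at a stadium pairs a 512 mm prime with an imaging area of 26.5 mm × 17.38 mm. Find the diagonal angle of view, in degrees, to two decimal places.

Sensor diagonal = √(26.5² + 17.38²) = √1004.3144 ≈ 31.6909 mm.
Angle of view α = 2·arctan(d/2f) with d = 31.6909 mm and f = 512 mm.
d/2f = 0.03095; arctan(0.03095) ≈ 1.7726°, so α ≈ 3.5453°.

3.55°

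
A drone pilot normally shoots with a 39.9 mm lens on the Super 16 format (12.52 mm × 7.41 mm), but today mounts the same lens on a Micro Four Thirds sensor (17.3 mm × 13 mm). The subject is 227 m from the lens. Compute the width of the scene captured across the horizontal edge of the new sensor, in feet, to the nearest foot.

323 ft

The focal length stays 39.9 mm; the relevant sensor dimension is now w = 17.3 mm. Object distance dₒ = 227 m = 227000 mm.
Thin-lens field width W = w·(dₒ − f)/f = 17.3 × (227000 − 39.9)/39.9 ≈ 98406.259 mm = 98406.259/304.8 ft = 322.855 ft.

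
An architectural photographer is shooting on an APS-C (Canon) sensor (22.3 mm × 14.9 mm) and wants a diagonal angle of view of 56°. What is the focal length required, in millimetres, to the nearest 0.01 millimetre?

25.22 mm

Sensor diagonal = √(22.3² + 14.9²) = √719.3000 ≈ 26.8198 mm.
From α = 2·arctan(d/2f) we get f = d / (2·tan(α/2)).
With d = 26.8198 mm and α/2 = 28°, tan(α/2) ≈ 0.53171, so f ≈ 26.8198 / 1.06342 ≈ 25.2203 mm.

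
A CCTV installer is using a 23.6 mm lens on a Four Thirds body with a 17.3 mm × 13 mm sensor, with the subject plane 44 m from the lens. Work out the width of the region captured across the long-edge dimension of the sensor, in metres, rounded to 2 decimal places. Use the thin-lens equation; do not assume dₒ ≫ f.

dₒ: 44 m = 44000 mm.
Similar triangles through the lens centre give W/dₒ = w/dᵢ; with 1/f = 1/dₒ + 1/dᵢ this gives W = w·(dₒ − f)/f.
W = 17.3 mm × (44000 − 23.6) / 23.6 = 17.3 × 1863.4068 ≈ 32236.937 mm = 32.2369 m.

32.24 m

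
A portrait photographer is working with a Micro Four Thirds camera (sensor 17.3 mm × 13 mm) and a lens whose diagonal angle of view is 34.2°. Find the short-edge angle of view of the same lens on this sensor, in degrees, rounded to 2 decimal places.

Sensor diagonal = √(17.3² + 13²) = √468.2900 ≈ 21.6400 mm.
From the diagonal AOV: f = 21.6400 / (2·tan(17.1°)) = 21.6400 / 0.61528 ≈ 35.1710 mm.
Short-edge AOV = 2·arctan(13 / (2 × 35.1710)) = 2·arctan(0.18481) ≈ 20.9415°.

20.94°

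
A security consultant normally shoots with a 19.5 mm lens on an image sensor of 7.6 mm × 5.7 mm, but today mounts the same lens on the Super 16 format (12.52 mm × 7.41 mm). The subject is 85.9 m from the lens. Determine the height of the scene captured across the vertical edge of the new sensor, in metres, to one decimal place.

The focal length stays 19.5 mm; the relevant sensor dimension is now h = 7.41 mm. Object distance dₒ = 85.9 m = 85900 mm.
Thin-lens field height W = h·(dₒ − f)/f = 7.41 × (85900 − 19.5)/19.5 ≈ 32634.590 mm = 32.6346 m.

32.6 m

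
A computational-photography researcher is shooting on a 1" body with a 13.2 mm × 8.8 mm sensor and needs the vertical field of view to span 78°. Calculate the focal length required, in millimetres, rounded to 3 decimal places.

5.434 mm

From α = 2·arctan(h/2f) we get f = h / (2·tan(α/2)).
With h = 8.8 mm and α/2 = 39°, tan(α/2) ≈ 0.80978, so f ≈ 8.8 / 1.61957 ≈ 5.4335 mm.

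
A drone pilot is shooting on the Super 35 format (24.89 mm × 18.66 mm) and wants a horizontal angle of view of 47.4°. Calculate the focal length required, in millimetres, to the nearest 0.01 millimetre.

28.35 mm

From α = 2·arctan(w/2f) we get f = w / (2·tan(α/2)).
With w = 24.89 mm and α/2 = 23.7°, tan(α/2) ≈ 0.43897, so f ≈ 24.89 / 0.87794 ≈ 28.3505 mm.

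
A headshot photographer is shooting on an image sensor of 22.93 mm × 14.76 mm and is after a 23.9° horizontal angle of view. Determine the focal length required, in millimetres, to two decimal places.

54.17 mm

From α = 2·arctan(w/2f) we get f = w / (2·tan(α/2)).
With w = 22.93 mm and α/2 = 11.95°, tan(α/2) ≈ 0.21164, so f ≈ 22.93 / 0.42329 ≈ 54.1710 mm.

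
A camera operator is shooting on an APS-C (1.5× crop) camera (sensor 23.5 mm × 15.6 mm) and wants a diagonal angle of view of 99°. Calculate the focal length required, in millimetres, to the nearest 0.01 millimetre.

Sensor diagonal = √(23.5² + 15.6²) = √795.6100 ≈ 28.2066 mm.
From α = 2·arctan(d/2f) we get f = d / (2·tan(α/2)).
With d = 28.2066 mm and α/2 = 49.5°, tan(α/2) ≈ 1.17085, so f ≈ 28.2066 / 2.34170 ≈ 12.0453 mm.

12.05 mm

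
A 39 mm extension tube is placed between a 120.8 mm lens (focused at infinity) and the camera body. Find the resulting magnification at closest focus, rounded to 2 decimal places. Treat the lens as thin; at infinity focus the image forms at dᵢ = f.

0.32×

The tube moves the image plane from f to f + e, so dᵢ = 120.8 + 39 = 159.8 mm. Focus is achieved when 1/f = 1/dₒ + 1/dᵢ, giving dₒ = 1/(1/f − 1/(f+e)).
Magnification m = dᵢ/dₒ = (f+e)·(1/f − 1/(f+e)) = e/f = 39/120.8 ≈ 0.3228.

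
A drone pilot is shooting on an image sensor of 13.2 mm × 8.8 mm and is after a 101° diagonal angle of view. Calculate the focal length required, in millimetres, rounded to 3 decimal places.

6.539 mm

Sensor diagonal = √(13.2² + 8.8²) = √251.6800 ≈ 15.8644 mm.
From α = 2·arctan(d/2f) we get f = d / (2·tan(α/2)).
With d = 15.8644 mm and α/2 = 50.5°, tan(α/2) ≈ 1.21310, so f ≈ 15.8644 / 2.42619 ≈ 6.5388 mm.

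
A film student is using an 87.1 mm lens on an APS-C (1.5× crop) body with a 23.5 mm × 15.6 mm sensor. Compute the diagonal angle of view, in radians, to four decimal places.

0.3211 rad

Sensor diagonal = √(23.5² + 15.6²) = √795.6100 ≈ 28.2066 mm.
Angle of view α = 2·arctan(d/2f) with d = 28.2066 mm and f = 87.1 mm.
d/2f = 0.16192; arctan(0.16192) ≈ 0.1605 rad, so α ≈ 0.3211 rad.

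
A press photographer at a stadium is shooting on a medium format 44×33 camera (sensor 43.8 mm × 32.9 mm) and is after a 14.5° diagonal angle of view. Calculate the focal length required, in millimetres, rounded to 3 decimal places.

Sensor diagonal = √(43.8² + 32.9²) = √3000.8500 ≈ 54.7800 mm.
From α = 2·arctan(d/2f) we get f = d / (2·tan(α/2)).
With d = 54.7800 mm and α/2 = 7.25°, tan(α/2) ≈ 0.12722, so f ≈ 54.7800 / 0.25443 ≈ 215.3030 mm.

215.303 mm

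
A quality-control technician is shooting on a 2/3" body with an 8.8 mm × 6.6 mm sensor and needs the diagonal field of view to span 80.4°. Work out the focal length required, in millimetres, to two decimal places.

6.51 mm

Sensor diagonal = √(8.8² + 6.6²) = √121.0000 ≈ 11.0000 mm.
From α = 2·arctan(d/2f) we get f = d / (2·tan(α/2)).
With d = 11.0000 mm and α/2 = 40.2°, tan(α/2) ≈ 0.84507, so f ≈ 11.0000 / 1.69013 ≈ 6.5084 mm.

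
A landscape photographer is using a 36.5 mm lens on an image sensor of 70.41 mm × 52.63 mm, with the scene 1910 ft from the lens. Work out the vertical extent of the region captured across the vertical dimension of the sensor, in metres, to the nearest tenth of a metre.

dₒ: 1910 ft × 304.8 mm/ft = 582167.98 mm.
Similar triangles through the lens centre give W/dₒ = h/dᵢ; with 1/f = 1/dₒ + 1/dᵢ this gives W = h·(dₒ − f)/f.
W = 52.63 mm × (582168 − 36.5) / 36.5 = 52.63 × 15948.8077 ≈ 839385.750 mm = 839.386 m.

839.4 m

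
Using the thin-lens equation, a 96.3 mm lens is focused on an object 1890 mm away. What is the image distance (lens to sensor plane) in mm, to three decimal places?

101.470 mm

1/dᵢ = 1/f − 1/dₒ = 1/96.3 − 1/1890 = 0.0098551 mm⁻¹.
dᵢ = 1/0.0098551 ≈ 101.4701 mm.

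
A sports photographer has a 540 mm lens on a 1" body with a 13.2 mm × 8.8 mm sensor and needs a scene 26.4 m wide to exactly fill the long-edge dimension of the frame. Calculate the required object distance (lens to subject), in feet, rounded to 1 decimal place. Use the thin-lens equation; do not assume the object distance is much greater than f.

3545.1 ft

W: 26.4 m = 26400 mm.
Magnification m = w/W = dᵢ/dₒ; combined with 1/f = 1/dₒ + 1/dᵢ this gives dₒ = f·(1 + W/w).
dₒ = 540 mm × (1 + 26400/13.2) = 540 × 2001.0000 ≈ 1080540.000 mm = 1080540.000/304.8 ft = 3545.08 ft.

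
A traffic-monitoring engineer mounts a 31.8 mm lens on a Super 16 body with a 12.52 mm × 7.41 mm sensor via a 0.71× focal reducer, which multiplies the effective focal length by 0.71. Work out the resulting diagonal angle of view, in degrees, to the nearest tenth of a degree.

35.7°

Effective focal length f = 31.8 × 0.71 = 22.578 mm.
Sensor diagonal = √(12.52² + 7.41²) = √211.6585 ≈ 14.5485 mm.
α = 2·arctan(14.548 / (2 × 22.578)) = 2·arctan(0.32218) ≈ 35.7161°.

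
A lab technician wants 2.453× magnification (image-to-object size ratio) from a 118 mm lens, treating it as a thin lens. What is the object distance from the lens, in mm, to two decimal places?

166.10 mm

With m = dᵢ/dₒ and 1/f = 1/dₒ + 1/dᵢ, substituting dᵢ = m·dₒ gives 1/f = (1 + 1/m)/dₒ, hence dₒ = f·(1 + 1/m).
dₒ = 118 × (1 + 1/2.453) = 118 × 1.40766 ≈ 166.104 mm.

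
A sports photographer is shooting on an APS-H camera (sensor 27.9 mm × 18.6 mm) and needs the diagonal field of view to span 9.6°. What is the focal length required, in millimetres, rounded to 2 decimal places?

199.66 mm

Sensor diagonal = √(27.9² + 18.6²) = √1124.3700 ≈ 33.5316 mm.
From α = 2·arctan(d/2f) we get f = d / (2·tan(α/2)).
With d = 33.5316 mm and α/2 = 4.8°, tan(α/2) ≈ 0.08397, so f ≈ 33.5316 / 0.16794 ≈ 199.6587 mm.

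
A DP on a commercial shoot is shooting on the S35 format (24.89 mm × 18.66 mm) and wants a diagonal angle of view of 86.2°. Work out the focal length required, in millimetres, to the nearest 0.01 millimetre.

Sensor diagonal = √(24.89² + 18.66²) = √967.7077 ≈ 31.1080 mm.
From α = 2·arctan(d/2f) we get f = d / (2·tan(α/2)).
With d = 31.1080 mm and α/2 = 43.1°, tan(α/2) ≈ 0.93578, so f ≈ 31.1080 / 1.87157 ≈ 16.6214 mm.

16.62 mm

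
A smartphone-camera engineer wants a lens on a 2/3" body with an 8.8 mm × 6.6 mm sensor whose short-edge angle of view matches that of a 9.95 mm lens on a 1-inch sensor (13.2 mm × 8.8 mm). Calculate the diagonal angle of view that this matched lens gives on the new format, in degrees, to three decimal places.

72.782°

Equal short-edge AOV ⇒ f₂ = f₁ · 6.6/8.8 = 9.95 × 0.75000 ≈ 7.4625 mm.
Sensor diagonal = √(8.8² + 6.6²) = √121.0000 ≈ 11.0000 mm.
Diagonal AOV on the new format = 2·arctan(11.0000 / (2 × 7.4625)) = 2·arctan(0.73702) ≈ 72.7818°.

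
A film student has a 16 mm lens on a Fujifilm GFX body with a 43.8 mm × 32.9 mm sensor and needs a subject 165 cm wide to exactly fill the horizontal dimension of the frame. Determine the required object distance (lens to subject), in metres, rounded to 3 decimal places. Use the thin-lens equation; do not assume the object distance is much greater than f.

0.619 m

W: 165 cm = 1650 mm.
Magnification m = w/W = dᵢ/dₒ; combined with 1/f = 1/dₒ + 1/dᵢ this gives dₒ = f·(1 + W/w).
dₒ = 16 mm × (1 + 1650/43.8) = 16 × 38.6712 ≈ 618.740 mm = 0.61874 m.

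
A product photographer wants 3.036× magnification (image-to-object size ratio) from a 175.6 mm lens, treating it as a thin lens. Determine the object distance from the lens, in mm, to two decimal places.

With m = dᵢ/dₒ and 1/f = 1/dₒ + 1/dᵢ, substituting dᵢ = m·dₒ gives 1/f = (1 + 1/m)/dₒ, hence dₒ = f·(1 + 1/m).
dₒ = 175.6 × (1 + 1/3.036) = 175.6 × 1.32938 ≈ 233.439 mm.

233.44 mm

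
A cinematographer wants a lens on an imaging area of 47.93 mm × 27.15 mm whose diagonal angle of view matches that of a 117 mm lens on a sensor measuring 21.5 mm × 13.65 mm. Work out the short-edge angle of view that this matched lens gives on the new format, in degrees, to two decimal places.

6.14°

Sensor diagonal = √(21.5² + 13.65²) = √648.5725 ≈ 25.4671 mm.
Sensor diagonal = √(47.93² + 27.15²) = √3034.4074 ≈ 55.0855 mm.
Equal diagonal AOV ⇒ f₂ = f₁ · 55.0855/25.4671 = 117 × 2.16301 ≈ 253.0717 mm.
Short-edge AOV on the new format = 2·arctan(27.15 / (2 × 253.0717)) = 2·arctan(0.05364) ≈ 6.1409°.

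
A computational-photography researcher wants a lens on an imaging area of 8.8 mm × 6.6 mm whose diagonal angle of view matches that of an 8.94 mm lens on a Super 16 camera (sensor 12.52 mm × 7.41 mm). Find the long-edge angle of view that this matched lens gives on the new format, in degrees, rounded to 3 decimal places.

66.123°

Sensor diagonal = √(12.52² + 7.41²) = √211.6585 ≈ 14.5485 mm.
Sensor diagonal = √(8.8² + 6.6²) = √121.0000 ≈ 11.0000 mm.
Equal diagonal AOV ⇒ f₂ = f₁ · 11.0000/14.5485 = 8.94 × 0.75609 ≈ 6.7595 mm.
Long-edge AOV on the new format = 2·arctan(8.8 / (2 × 6.7595)) = 2·arctan(0.65094) ≈ 66.1233°.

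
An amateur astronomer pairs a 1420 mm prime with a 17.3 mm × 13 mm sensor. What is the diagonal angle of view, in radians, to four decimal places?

Sensor diagonal = √(17.3² + 13²) = √468.2900 ≈ 21.6400 mm.
Angle of view α = 2·arctan(d/2f) with d = 21.6400 mm and f = 1420 mm.
d/2f = 0.00762; arctan(0.00762) ≈ 0.0076 rad, so α ≈ 0.0152 rad.

0.0152 rad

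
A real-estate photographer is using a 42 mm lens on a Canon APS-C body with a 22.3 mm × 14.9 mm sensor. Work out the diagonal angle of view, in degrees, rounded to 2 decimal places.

Sensor diagonal = √(22.3² + 14.9²) = √719.3000 ≈ 26.8198 mm.
Angle of view α = 2·arctan(d/2f) with d = 26.8198 mm and f = 42 mm.
d/2f = 0.31928; arctan(0.31928) ≈ 17.7074°, so α ≈ 35.4148°.

35.41°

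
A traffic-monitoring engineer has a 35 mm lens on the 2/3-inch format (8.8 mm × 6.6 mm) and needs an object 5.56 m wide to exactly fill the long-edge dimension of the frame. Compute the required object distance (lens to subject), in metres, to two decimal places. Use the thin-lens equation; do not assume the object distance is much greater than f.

22.15 m

W: 5.56 m = 5560 mm.
Magnification m = w/W = dᵢ/dₒ; combined with 1/f = 1/dₒ + 1/dᵢ this gives dₒ = f·(1 + W/w).
dₒ = 35 mm × (1 + 5560/8.8) = 35 × 632.8182 ≈ 22148.636 mm = 22.1486 m.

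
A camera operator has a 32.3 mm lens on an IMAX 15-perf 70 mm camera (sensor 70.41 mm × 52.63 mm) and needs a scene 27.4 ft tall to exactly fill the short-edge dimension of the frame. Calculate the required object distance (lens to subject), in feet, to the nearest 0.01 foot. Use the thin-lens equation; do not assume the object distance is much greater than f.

16.92 ft

W: 27.4 ft × 304.8 mm/ft = 8351.52 mm.
Magnification m = h/W = dᵢ/dₒ; combined with 1/f = 1/dₒ + 1/dᵢ this gives dₒ = f·(1 + W/h).
dₒ = 32.3 mm × (1 + 8351.52/52.63) = 32.3 × 159.6836 ≈ 5157.781 mm = 5157.781/304.8 ft = 16.9219 ft.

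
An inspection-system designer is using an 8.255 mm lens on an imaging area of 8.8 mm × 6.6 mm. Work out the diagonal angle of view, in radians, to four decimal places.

Sensor diagonal = √(8.8² + 6.6²) = √121.0000 ≈ 11.0000 mm.
Angle of view α = 2·arctan(d/2f) with d = 11.0000 mm and f = 8.255 mm.
d/2f = 0.66626; arctan(0.66626) ≈ 0.5877 rad, so α ≈ 1.1754 rad.

1.1754 rad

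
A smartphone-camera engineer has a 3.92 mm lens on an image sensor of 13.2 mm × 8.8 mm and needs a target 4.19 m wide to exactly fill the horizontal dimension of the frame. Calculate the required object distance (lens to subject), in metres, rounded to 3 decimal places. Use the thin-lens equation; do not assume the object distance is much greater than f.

1.248 m

W: 4.19 m = 4190 mm.
Magnification m = w/W = dᵢ/dₒ; combined with 1/f = 1/dₒ + 1/dᵢ this gives dₒ = f·(1 + W/w).
dₒ = 3.92 mm × (1 + 4190/13.2) = 3.92 × 318.4242 ≈ 1248.223 mm = 1.24822 m.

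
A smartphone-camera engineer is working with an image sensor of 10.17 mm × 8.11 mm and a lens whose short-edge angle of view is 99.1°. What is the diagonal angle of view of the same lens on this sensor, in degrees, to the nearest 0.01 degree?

From the short-edge AOV: f = 8.11 / (2·tan(49.55°)) = 8.11 / 2.34584 ≈ 3.4572 mm.
Sensor diagonal = √(10.17² + 8.11²) = √169.2010 ≈ 13.0077 mm.
Diagonal AOV = 2·arctan(13.0077 / (2 × 3.4572)) = 2·arctan(1.88126) ≈ 124.0135°.

124.01°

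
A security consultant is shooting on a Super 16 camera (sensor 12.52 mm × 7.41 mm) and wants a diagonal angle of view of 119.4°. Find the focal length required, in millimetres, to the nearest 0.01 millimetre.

Sensor diagonal = √(12.52² + 7.41²) = √211.6585 ≈ 14.5485 mm.
From α = 2·arctan(d/2f) we get f = d / (2·tan(α/2)).
With d = 14.5485 mm and α/2 = 59.7°, tan(α/2) ≈ 1.71129, so f ≈ 14.5485 / 3.42259 ≈ 4.2507 mm.

4.25 mm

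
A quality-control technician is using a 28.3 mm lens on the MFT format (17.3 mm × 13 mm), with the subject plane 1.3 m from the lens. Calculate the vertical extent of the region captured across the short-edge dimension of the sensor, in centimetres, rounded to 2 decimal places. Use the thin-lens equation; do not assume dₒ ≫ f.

dₒ: 1.3 m = 1300 mm.
Similar triangles through the lens centre give W/dₒ = h/dᵢ; with 1/f = 1/dₒ + 1/dᵢ this gives W = h·(dₒ − f)/f.
W = 13 mm × (1300 − 28.3) / 28.3 = 13 × 44.9364 ≈ 584.173 mm = 58.4173 cm.

58.42 cm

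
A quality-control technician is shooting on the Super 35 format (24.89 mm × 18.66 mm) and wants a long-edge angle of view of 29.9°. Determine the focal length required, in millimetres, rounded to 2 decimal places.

From α = 2·arctan(w/2f) we get f = w / (2·tan(α/2)).
With w = 24.89 mm and α/2 = 14.95°, tan(α/2) ≈ 0.26701, so f ≈ 24.89 / 0.53403 ≈ 46.6080 mm.

46.61 mm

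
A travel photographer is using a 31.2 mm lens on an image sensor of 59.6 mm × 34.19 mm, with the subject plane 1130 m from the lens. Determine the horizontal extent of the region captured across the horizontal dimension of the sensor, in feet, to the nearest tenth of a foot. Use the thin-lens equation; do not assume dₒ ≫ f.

7081.8 ft

dₒ: 1130 m = 1.13e+06 mm.
Similar triangles through the lens centre give W/dₒ = w/dᵢ; with 1/f = 1/dₒ + 1/dᵢ this gives W = w·(dₒ − f)/f.
W = 59.6 mm × (1.13e+06 − 31.2) / 31.2 = 59.6 × 36216.9487 ≈ 2158530.144 mm = 2158530.144/304.8 ft = 7081.79 ft.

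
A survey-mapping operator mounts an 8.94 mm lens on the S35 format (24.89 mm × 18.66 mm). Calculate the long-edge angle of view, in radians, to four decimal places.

Angle of view α = 2·arctan(w/2f) with w = 24.89 mm and f = 8.94 mm.
w/2f = 1.39206; arctan(1.39206) ≈ 0.9479 rad, so α ≈ 1.8957 rad.

1.8957 rad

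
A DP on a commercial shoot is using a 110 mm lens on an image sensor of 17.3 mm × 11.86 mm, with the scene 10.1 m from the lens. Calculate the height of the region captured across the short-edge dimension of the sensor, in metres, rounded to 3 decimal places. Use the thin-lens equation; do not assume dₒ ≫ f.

1.077 m

dₒ: 10.1 m = 10100 mm.
Similar triangles through the lens centre give W/dₒ = h/dᵢ; with 1/f = 1/dₒ + 1/dᵢ this gives W = h·(dₒ − f)/f.
W = 11.86 mm × (10100 − 110) / 110 = 11.86 × 90.8182 ≈ 1077.104 mm = 1.0771 m.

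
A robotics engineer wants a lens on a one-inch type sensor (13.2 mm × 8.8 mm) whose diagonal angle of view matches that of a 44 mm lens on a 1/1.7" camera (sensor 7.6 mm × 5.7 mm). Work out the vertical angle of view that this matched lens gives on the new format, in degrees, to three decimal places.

6.854°

Sensor diagonal = √(7.6² + 5.7²) = √90.2500 ≈ 9.5000 mm.
Sensor diagonal = √(13.2² + 8.8²) = √251.6800 ≈ 15.8644 mm.
Equal diagonal AOV ⇒ f₂ = f₁ · 15.8644/9.5000 = 44 × 1.66994 ≈ 73.4773 mm.
Vertical AOV on the new format = 2·arctan(8.8 / (2 × 73.4773)) = 2·arctan(0.05988) ≈ 6.8538°.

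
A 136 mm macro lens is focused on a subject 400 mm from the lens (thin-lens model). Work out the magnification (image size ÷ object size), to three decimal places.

Thin lens: 1/f = 1/dₒ + 1/dᵢ → 1/dᵢ = 1/136 − 1/400 = 0.0048529 mm⁻¹, so dᵢ ≈ 206.0606 mm.
Magnification m = dᵢ/dₒ = 206.0606/400 ≈ 0.51515.

0.515×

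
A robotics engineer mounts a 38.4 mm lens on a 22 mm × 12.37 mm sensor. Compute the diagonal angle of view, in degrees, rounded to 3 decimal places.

Sensor diagonal = √(22² + 12.37²) = √637.0169 ≈ 25.2392 mm.
Angle of view α = 2·arctan(d/2f) with d = 25.2392 mm and f = 38.4 mm.
d/2f = 0.32864; arctan(0.32864) ≈ 18.1924°, so α ≈ 36.3847°.

36.385°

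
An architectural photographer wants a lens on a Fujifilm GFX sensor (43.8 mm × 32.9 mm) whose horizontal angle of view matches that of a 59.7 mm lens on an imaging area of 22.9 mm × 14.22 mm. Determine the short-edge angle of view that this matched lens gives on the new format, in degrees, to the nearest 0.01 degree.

Equal horizontal AOV ⇒ f₂ = f₁ · 43.8/22.9 = 59.7 × 1.91266 ≈ 114.1860 mm.
Short-edge AOV on the new format = 2·arctan(32.9 / (2 × 114.1860)) = 2·arctan(0.14406) ≈ 16.3956°.

16.40°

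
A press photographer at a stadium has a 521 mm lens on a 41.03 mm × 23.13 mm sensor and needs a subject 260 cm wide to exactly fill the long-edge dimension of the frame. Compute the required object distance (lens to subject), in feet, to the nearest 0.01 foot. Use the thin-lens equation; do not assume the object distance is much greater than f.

W: 260 cm = 2600 mm.
Magnification m = w/W = dᵢ/dₒ; combined with 1/f = 1/dₒ + 1/dᵢ this gives dₒ = f·(1 + W/w).
dₒ = 521 mm × (1 + 2600/41.03) = 521 × 64.3683 ≈ 33535.867 mm = 33535.867/304.8 ft = 110.026 ft.

110.03 ft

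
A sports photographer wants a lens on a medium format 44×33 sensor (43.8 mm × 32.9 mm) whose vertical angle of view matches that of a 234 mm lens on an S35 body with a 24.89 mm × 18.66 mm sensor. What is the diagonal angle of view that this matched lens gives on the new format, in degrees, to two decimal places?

Equal vertical AOV ⇒ f₂ = f₁ · 32.9/18.66 = 234 × 1.76313 ≈ 412.5723 mm.
Sensor diagonal = √(43.8² + 32.9²) = √3000.8500 ≈ 54.7800 mm.
Diagonal AOV on the new format = 2·arctan(54.7800 / (2 × 412.5723)) = 2·arctan(0.06639) ≈ 7.5964°.

7.60°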